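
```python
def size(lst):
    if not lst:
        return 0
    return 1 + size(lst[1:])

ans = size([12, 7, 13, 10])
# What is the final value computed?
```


size([12, 7, 13, 10])
= 1 + size([7, 13, 10])
= 1 + 1 + size([13, 10])
= 1 + 1 + 1 + size([10])
= 1 + 1 + 1 + 1 + size([])
= 1 + 1 + 1 + 1 + 0
= 4


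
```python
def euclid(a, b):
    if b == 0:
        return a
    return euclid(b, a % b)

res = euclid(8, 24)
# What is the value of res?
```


euclid(8, 24)
= euclid(24, 8 % 24) = euclid(24, 8)
= euclid(8, 24 % 8) = euclid(8, 0)
b == 0, return a = 8


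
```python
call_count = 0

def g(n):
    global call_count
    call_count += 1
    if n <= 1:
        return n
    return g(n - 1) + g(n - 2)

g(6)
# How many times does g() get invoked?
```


g(6) calls g(5) and g(4); each non-base call branches into two more.
Let C(k) = total number of calls made by g(k), including the call to g(k) itself.
Base cases: C(0) = 1, C(1) = 1
Recurrence: C(k) = 1 + C(k-1) + C(k-2)
  C(2) = 1 + C(1) + C(0) = 1 + 1 + 1 = 3
  C(3) = 1 + C(2) + C(1) = 1 + 3 + 1 = 5
  C(4) = 1 + C(3) + C(2) = 1 + 5 + 3 = 9
  C(5) = 1 + C(4) + C(3) = 1 + 9 + 5 = 15
  C(6) = 1 + C(5) + C(4) = 1 + 15 + 9 = 25
Total calls = C(6) = 25


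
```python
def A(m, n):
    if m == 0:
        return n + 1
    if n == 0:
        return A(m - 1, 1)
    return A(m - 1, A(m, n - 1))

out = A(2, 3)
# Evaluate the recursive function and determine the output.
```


A(2, 3)
= A(1, A(2, 2))
First compute A(2, 2) = 7
= A(1, 7)
= 9


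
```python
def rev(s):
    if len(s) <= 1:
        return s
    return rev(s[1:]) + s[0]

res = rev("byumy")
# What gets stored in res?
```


rev("byumy")
= rev("yumy") + "b"
= rev("umy") + "y" + "b"
= rev("my") + "u" + "y" + "b"
= rev("y") + "m" + "u" + "y" + "b"
= "y" + "m" + "u" + "y" + "b"
= "ymuyb"


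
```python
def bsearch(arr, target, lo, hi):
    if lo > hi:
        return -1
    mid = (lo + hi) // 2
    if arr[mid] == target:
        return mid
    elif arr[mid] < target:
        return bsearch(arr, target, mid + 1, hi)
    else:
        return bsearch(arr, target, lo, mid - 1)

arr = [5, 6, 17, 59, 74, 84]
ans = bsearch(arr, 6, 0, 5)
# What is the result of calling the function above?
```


bsearch(arr, 6, 0, 5)
lo=0, hi=5, mid=2, arr[mid]=17
17 > 6, search left half
lo=0, hi=1, mid=0, arr[mid]=5
5 < 6, search right half
lo=1, hi=1, mid=1, arr[mid]=6
arr[1] == 6, found at index 1
= 1


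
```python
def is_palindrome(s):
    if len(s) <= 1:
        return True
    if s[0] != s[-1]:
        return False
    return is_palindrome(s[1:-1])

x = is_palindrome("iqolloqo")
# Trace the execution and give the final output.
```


is_palindrome("iqolloqo")
"iqolloqo": s[0]='i' != s[-1]='o' -> False
= False


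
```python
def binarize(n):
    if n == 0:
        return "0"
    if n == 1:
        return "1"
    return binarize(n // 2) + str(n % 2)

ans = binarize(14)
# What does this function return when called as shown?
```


binarize(14)
= binarize(7) + "0"
= binarize(3) + "1" + "0"
= binarize(1) + "1" + "1" + "0"
= "1" + "1" + "1" + "0"
= "1110"


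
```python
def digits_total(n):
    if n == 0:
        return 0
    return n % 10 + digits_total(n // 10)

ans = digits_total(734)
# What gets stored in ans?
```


digits_total(734)
= 4 + digits_total(73)
= 4 + 3 + digits_total(7)
= 4 + 3 + 7 + digits_total(0)
= 4 + 3 + 7 + 0
= 14


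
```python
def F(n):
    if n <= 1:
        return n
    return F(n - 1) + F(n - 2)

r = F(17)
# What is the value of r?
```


F(17)
= F(16) + F(15)
= (F(15) + F(14)) + F(15)
Computing bottom-up: F(0)=0, F(1)=1, F(2)=1, F(3)=2, F(4)=3, F(5)=5, F(6)=8, F(7)=13, F(8)=21, F(9)=34, F(10)=55, F(11)=89, F(12)=144, F(13)=233, F(14)=377, F(15)=610, F(16)=987, F(17)=1597
= 1597


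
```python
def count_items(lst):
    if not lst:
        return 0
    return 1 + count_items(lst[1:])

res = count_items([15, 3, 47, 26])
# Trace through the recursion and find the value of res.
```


count_items([15, 3, 47, 26])
= 1 + count_items([3, 47, 26])
= 1 + 1 + count_items([47, 26])
= 1 + 1 + 1 + count_items([26])
= 1 + 1 + 1 + 1 + count_items([])
= 1 + 1 + 1 + 1 + 0
= 4


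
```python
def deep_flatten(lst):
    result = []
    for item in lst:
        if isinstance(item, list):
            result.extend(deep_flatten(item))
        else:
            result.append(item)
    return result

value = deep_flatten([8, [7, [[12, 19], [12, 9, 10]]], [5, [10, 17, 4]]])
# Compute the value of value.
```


deep_flatten([8, [7, [[12, 19], [12, 9, 10]]], [5, [10, 17, 4]]])
Processing each element:
  8 is not a list -> append 8
  [7, [[12, 19], [12, 9, 10]]] is a list -> deep_flatten recursively -> [7, 12, 19, 12, 9, 10]
  [5, [10, 17, 4]] is a list -> deep_flatten recursively -> [5, 10, 17, 4]
= [8, 7, 12, 19, 12, 9, 10, 5, 10, 17, 4]


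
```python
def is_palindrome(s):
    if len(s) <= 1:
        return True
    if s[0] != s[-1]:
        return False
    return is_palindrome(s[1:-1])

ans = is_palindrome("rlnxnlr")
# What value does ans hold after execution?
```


is_palindrome("rlnxnlr")
"rlnxnlr": s[0]='r' == s[-1]='r' -> is_palindrome("lnxnl")
"lnxnl": s[0]='l' == s[-1]='l' -> is_palindrome("nxn")
"nxn": s[0]='n' == s[-1]='n' -> is_palindrome("x")
"x": len <= 1 -> True
= True


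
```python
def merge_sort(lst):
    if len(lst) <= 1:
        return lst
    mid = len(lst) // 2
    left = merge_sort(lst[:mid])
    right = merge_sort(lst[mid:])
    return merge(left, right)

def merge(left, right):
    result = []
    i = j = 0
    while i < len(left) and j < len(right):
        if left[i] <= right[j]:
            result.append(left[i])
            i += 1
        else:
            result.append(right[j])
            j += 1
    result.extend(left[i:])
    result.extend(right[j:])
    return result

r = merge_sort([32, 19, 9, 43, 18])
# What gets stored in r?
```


merge_sort([32, 19, 9, 43, 18])
Split into [32, 19] and [9, 43, 18]
Left sorted: [19, 32]
Right sorted: [9, 18, 43]
Merge [19, 32] and [9, 18, 43]
= [9, 18, 19, 32, 43]


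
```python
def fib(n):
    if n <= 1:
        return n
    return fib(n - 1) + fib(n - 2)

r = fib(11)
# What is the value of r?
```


fib(11)
= fib(10) + fib(9)
= (fib(9) + fib(8)) + fib(9)
Computing bottom-up: fib(0)=0, fib(1)=1, fib(2)=1, fib(3)=2, fib(4)=3, fib(5)=5, fib(6)=8, fib(7)=13, fib(8)=21, fib(9)=34, fib(10)=55, fib(11)=89
= 89


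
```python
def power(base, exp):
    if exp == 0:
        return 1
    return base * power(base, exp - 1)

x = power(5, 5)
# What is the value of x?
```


power(5, 5)
= 5 * power(5, 4)
= 5 * 5 * power(5, 3)
= 5 * 5 * 5 * power(5, 2)
= 5 * 5 * 5 * 5 * power(5, 1)
= 5 * 5 * 5 * 5 * 5 * power(5, 0)
= 5 * 5 * 5 * 5 * 5 * 1
= 3125


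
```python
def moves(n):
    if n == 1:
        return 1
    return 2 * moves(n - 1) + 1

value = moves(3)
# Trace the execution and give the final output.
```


moves(3)
= 2 * moves(2) + 1
= 2 * (2 * moves(1) + 1) + 1
Now compute bottom-up:
moves(1) = 1
moves(2) = 2 * 1 + 1 = 3
moves(3) = 2 * 3 + 1 = 7
= 7


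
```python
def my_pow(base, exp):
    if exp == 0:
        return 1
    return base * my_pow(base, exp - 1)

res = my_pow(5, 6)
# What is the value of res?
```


my_pow(5, 6)
= 5 * my_pow(5, 5)
= 5 * 5 * my_pow(5, 4)
= 5 * 5 * 5 * my_pow(5, 3)
= 5 * 5 * 5 * 5 * my_pow(5, 2)
= 5 * 5 * 5 * 5 * 5 * my_pow(5, 1)
= 5 * 5 * 5 * 5 * 5 * 5 * my_pow(5, 0)
= 5 * 5 * 5 * 5 * 5 * 5 * 1
= 15625


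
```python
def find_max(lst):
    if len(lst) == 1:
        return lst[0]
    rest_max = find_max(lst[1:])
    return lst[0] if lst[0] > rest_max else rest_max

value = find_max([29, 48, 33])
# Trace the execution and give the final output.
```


find_max([29, 48, 33])
= compare 29 with find_max([48, 33])
= compare 48 with find_max([33])
Base: find_max([33]) = 33
compare 48 with 33: max = 48
compare 29 with 48: max = 48
= 48


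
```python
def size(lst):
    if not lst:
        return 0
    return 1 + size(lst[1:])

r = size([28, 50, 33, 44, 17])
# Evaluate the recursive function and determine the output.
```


size([28, 50, 33, 44, 17])
= 1 + size([50, 33, 44, 17])
= 1 + 1 + size([33, 44, 17])
= 1 + 1 + 1 + size([44, 17])
= 1 + 1 + 1 + 1 + size([17])
= 1 + 1 + 1 + 1 + 1 + size([])
= 1 + 1 + 1 + 1 + 1 + 0
= 5


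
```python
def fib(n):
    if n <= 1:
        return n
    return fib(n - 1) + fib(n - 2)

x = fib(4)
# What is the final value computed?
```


fib(4)
= fib(3) + fib(2)
= (fib(2) + fib(1)) + fib(2)
Computing bottom-up: fib(0)=0, fib(1)=1, fib(2)=1, fib(3)=2, fib(4)=3
= 3


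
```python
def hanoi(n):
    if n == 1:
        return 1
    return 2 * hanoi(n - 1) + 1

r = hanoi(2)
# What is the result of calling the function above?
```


hanoi(2)
= 2 * hanoi(1) + 1
Now compute bottom-up:
hanoi(1) = 1
hanoi(2) = 2 * 1 + 1 = 3
= 3


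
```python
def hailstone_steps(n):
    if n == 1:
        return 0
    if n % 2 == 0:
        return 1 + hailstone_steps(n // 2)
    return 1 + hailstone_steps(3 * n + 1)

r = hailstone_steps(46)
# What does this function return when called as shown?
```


hailstone_steps(46)
46 is even -> hailstone_steps(23)
23 is odd -> 3*23+1 = 70 -> hailstone_steps(70)
70 is even -> hailstone_steps(35)
35 is odd -> 3*35+1 = 106 -> hailstone_steps(106)
106 is even -> hailstone_steps(53)
53 is odd -> 3*53+1 = 160 -> hailstone_steps(160)
160 is even -> hailstone_steps(80)
80 is even -> hailstone_steps(40)
40 is even -> hailstone_steps(20)
20 is even -> hailstone_steps(10)
10 is even -> hailstone_steps(5)
5 is odd -> 3*5+1 = 16 -> hailstone_steps(16)
16 is even -> hailstone_steps(8)
8 is even -> hailstone_steps(4)
4 is even -> hailstone_steps(2)
2 is even -> hailstone_steps(1)
Reached 1 after 16 steps
= 16


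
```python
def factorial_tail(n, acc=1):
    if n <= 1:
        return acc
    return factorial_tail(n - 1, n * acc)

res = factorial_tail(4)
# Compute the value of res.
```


factorial_tail(4, 1)
= factorial_tail(3, 4 * 1) = factorial_tail(3, 4)
= factorial_tail(2, 3 * 4) = factorial_tail(2, 12)
= factorial_tail(1, 2 * 12) = factorial_tail(1, 24)
n <= 1, return acc = 24


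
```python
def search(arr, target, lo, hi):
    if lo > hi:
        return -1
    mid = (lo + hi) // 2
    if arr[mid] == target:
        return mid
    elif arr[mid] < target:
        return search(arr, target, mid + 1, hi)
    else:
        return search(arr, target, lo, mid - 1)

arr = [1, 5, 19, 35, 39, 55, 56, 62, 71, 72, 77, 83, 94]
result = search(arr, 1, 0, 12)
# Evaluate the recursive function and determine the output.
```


search(arr, 1, 0, 12)
lo=0, hi=12, mid=6, arr[mid]=56
56 > 1, search left half
lo=0, hi=5, mid=2, arr[mid]=19
19 > 1, search left half
lo=0, hi=1, mid=0, arr[mid]=1
arr[0] == 1, found at index 0
= 0


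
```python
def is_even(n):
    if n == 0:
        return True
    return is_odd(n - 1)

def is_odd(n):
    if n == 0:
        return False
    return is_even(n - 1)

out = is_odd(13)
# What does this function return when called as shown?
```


is_odd(13)
= is_even(12)
= is_odd(11)
= is_even(10)
= is_odd(9)
= is_even(8)
= is_odd(7)
= is_even(6)
= is_odd(5)
= is_even(4)
= is_odd(3)
= is_even(2)
= is_odd(1)
= is_even(0)
n == 0: return True
= True


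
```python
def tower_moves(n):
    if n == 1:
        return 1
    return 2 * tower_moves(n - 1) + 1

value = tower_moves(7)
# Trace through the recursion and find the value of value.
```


tower_moves(7)
= 2 * tower_moves(6) + 1
= 2 * (2 * tower_moves(5) + 1) + 1
= 2 * (2 * (2 * tower_moves(4) + 1) + 1) + 1
= 2 * (2 * (2 * (2 * tower_moves(3) + 1) + 1) + 1) + 1
= 2 * (2 * (2 * (2 * (2 * tower_moves(2) + 1) + 1) + 1) + 1) + 1
= 2 * (2 * (2 * (2 * (2 * (2 * tower_moves(1) + 1) + 1) + 1) + 1) + 1) + 1
Now compute bottom-up:
tower_moves(1) = 1
tower_moves(2) = 2 * 1 + 1 = 3
tower_moves(3) = 2 * 3 + 1 = 7
tower_moves(4) = 2 * 7 + 1 = 15
tower_moves(5) = 2 * 15 + 1 = 31
tower_moves(6) = 2 * 31 + 1 = 63
tower_moves(7) = 2 * 63 + 1 = 127
= 127


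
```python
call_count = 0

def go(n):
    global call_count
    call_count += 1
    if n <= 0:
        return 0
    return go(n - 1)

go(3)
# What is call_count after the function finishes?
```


go(3) calls go(2) calls ... calls go(0)
Total calls: 3 + 1 (for base case) = 4


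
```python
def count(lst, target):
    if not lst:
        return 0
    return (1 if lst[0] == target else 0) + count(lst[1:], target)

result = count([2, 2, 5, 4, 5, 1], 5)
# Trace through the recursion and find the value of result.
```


count([2, 2, 5, 4, 5, 1], 5)
lst[0]=2 != 5: 0 + count([2, 5, 4, 5, 1], 5)
lst[0]=2 != 5: 0 + count([5, 4, 5, 1], 5)
lst[0]=5 == 5: 1 + count([4, 5, 1], 5)
lst[0]=4 != 5: 0 + count([5, 1], 5)
lst[0]=5 == 5: 1 + count([1], 5)
lst[0]=1 != 5: 0 + count([], 5)
= 2


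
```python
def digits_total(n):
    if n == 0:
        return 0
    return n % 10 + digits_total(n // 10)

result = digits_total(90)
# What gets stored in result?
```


digits_total(90)
= 0 + digits_total(9)
= 0 + 9 + digits_total(0)
= 0 + 9 + 0
= 9


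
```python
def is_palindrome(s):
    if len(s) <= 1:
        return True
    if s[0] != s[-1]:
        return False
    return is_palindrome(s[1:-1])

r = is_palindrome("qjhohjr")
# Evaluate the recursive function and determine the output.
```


is_palindrome("qjhohjr")
"qjhohjr": s[0]='q' != s[-1]='r' -> False
= False


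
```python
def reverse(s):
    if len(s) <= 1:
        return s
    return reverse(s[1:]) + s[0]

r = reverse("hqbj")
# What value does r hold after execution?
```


reverse("hqbj")
= reverse("qbj") + "h"
= reverse("bj") + "q" + "h"
= reverse("j") + "b" + "q" + "h"
= "j" + "b" + "q" + "h"
= "jbqh"


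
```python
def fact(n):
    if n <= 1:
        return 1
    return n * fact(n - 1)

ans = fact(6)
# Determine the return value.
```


fact(6)
= 6 * fact(5)
= 6 * 5 * fact(4)
= 6 * 5 * 4 * fact(3)
= 6 * 5 * 4 * 3 * fact(2)
= 6 * 5 * 4 * 3 * 2 * fact(1)
= 6 * 5 * 4 * 3 * 2 * 1
= 720


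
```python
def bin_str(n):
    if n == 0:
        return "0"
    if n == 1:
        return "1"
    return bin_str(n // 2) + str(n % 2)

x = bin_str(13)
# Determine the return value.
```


bin_str(13)
= bin_str(6) + "1"
= bin_str(3) + "0" + "1"
= bin_str(1) + "1" + "0" + "1"
= "1" + "1" + "0" + "1"
= "1101"


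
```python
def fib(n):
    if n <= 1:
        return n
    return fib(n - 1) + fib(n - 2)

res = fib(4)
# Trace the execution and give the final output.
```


fib(4)
= fib(3) + fib(2)
= (fib(2) + fib(1)) + fib(2)
Computing bottom-up: fib(0)=0, fib(1)=1, fib(2)=1, fib(3)=2, fib(4)=3
= 3


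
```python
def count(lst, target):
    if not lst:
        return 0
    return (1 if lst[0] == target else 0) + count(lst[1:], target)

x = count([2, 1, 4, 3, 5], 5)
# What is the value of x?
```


count([2, 1, 4, 3, 5], 5)
lst[0]=2 != 5: 0 + count([1, 4, 3, 5], 5)
lst[0]=1 != 5: 0 + count([4, 3, 5], 5)
lst[0]=4 != 5: 0 + count([3, 5], 5)
lst[0]=3 != 5: 0 + count([5], 5)
lst[0]=5 == 5: 1 + count([], 5)
= 1


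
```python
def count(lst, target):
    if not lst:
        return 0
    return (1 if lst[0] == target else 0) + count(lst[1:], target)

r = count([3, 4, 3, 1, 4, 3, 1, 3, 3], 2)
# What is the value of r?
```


count([3, 4, 3, 1, 4, 3, 1, 3, 3], 2)
lst[0]=3 != 2: 0 + count([4, 3, 1, 4, 3, 1, 3, 3], 2)
lst[0]=4 != 2: 0 + count([3, 1, 4, 3, 1, 3, 3], 2)
lst[0]=3 != 2: 0 + count([1, 4, 3, 1, 3, 3], 2)
lst[0]=1 != 2: 0 + count([4, 3, 1, 3, 3], 2)
lst[0]=4 != 2: 0 + count([3, 1, 3, 3], 2)
lst[0]=3 != 2: 0 + count([1, 3, 3], 2)
lst[0]=1 != 2: 0 + count([3, 3], 2)
lst[0]=3 != 2: 0 + count([3], 2)
lst[0]=3 != 2: 0 + count([], 2)
= 0


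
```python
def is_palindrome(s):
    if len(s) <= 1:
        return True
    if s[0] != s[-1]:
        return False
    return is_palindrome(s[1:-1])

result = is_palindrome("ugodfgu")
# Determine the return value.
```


is_palindrome("ugodfgu")
"ugodfgu": s[0]='u' == s[-1]='u' -> is_palindrome("godfg")
"godfg": s[0]='g' == s[-1]='g' -> is_palindrome("odf")
"odf": s[0]='o' != s[-1]='f' -> False
= False


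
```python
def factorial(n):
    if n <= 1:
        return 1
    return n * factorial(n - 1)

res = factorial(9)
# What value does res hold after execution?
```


factorial(9)
= 9 * factorial(8)
= 9 * 8 * factorial(7)
= 9 * 8 * 7 * factorial(6)
= 9 * 8 * 7 * 6 * factorial(5)
= 9 * 8 * 7 * 6 * 5 * factorial(4)
= 9 * 8 * 7 * 6 * 5 * 4 * factorial(3)
= 9 * 8 * 7 * 6 * 5 * 4 * 3 * factorial(2)
= 9 * 8 * 7 * 6 * 5 * 4 * 3 * 2 * factorial(1)
= 9 * 8 * 7 * 6 * 5 * 4 * 3 * 2 * 1
= 362880


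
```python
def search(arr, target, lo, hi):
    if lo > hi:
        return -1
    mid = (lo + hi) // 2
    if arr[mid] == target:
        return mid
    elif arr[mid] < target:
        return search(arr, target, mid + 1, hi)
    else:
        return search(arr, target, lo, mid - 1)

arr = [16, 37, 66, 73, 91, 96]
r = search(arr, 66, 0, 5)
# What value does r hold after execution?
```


search(arr, 66, 0, 5)
lo=0, hi=5, mid=2, arr[mid]=66
arr[2] == 66, found at index 2
= 2


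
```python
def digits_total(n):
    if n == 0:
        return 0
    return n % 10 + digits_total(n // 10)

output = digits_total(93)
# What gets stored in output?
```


digits_total(93)
= 3 + digits_total(9)
= 3 + 9 + digits_total(0)
= 3 + 9 + 0
= 12


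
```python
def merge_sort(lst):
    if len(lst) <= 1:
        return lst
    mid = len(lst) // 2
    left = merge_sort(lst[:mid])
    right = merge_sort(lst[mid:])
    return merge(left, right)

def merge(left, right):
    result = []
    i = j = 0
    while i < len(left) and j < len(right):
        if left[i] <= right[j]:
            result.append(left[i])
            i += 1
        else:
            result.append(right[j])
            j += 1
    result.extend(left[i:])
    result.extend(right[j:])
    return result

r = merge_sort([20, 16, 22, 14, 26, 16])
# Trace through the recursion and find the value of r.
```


merge_sort([20, 16, 22, 14, 26, 16])
Split into [20, 16, 22] and [14, 26, 16]
Left sorted: [16, 20, 22]
Right sorted: [14, 16, 26]
Merge [16, 20, 22] and [14, 16, 26]
= [14, 16, 16, 20, 22, 26]


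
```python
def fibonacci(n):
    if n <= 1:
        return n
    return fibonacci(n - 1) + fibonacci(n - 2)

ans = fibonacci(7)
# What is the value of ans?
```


fibonacci(7)
= fibonacci(6) + fibonacci(5)
= (fibonacci(5) + fibonacci(4)) + fibonacci(5)
Computing bottom-up: fibonacci(0)=0, fibonacci(1)=1, fibonacci(2)=1, fibonacci(3)=2, fibonacci(4)=3, fibonacci(5)=5, fibonacci(6)=8, fibonacci(7)=13
= 13


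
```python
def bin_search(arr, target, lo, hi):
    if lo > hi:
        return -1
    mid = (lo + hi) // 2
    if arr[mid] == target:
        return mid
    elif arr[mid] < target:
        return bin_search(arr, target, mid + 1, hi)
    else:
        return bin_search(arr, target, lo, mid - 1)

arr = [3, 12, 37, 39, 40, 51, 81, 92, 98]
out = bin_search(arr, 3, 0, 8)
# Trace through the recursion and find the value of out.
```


bin_search(arr, 3, 0, 8)
lo=0, hi=8, mid=4, arr[mid]=40
40 > 3, search left half
lo=0, hi=3, mid=1, arr[mid]=12
12 > 3, search left half
lo=0, hi=0, mid=0, arr[mid]=3
arr[0] == 3, found at index 0
= 0


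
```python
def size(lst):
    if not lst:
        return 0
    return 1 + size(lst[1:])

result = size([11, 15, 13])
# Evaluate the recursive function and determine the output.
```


size([11, 15, 13])
= 1 + size([15, 13])
= 1 + 1 + size([13])
= 1 + 1 + 1 + size([])
= 1 + 1 + 1 + 0
= 3


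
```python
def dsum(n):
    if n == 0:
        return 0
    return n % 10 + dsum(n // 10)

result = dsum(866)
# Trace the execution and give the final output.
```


dsum(866)
= 6 + dsum(86)
= 6 + 6 + dsum(8)
= 6 + 6 + 8 + dsum(0)
= 6 + 6 + 8 + 0
= 20


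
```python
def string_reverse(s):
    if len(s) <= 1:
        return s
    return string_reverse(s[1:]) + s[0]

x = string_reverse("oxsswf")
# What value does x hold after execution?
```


string_reverse("oxsswf")
= string_reverse("xsswf") + "o"
= string_reverse("sswf") + "x" + "o"
= string_reverse("swf") + "s" + "x" + "o"
= string_reverse("wf") + "s" + "s" + "x" + "o"
= string_reverse("f") + "w" + "s" + "s" + "x" + "o"
= "f" + "w" + "s" + "s" + "x" + "o"
= "fwssxo"


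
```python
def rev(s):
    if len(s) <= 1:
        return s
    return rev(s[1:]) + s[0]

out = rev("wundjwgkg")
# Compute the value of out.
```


rev("wundjwgkg")
= rev("undjwgkg") + "w"
= rev("ndjwgkg") + "u" + "w"
= rev("djwgkg") + "n" + "u" + "w"
= rev("jwgkg") + "d" + "n" + "u" + "w"
= rev("wgkg") + "j" + "d" + "n" + "u" + "w"
= rev("gkg") + "w" + "j" + "d" + "n" + "u" + "w"
= rev("kg") + "g" + "w" + "j" + "d" + "n" + "u" + "w"
= rev("g") + "k" + "g" + "w" + "j" + "d" + "n" + "u" + "w"
= "g" + "k" + "g" + "w" + "j" + "d" + "n" + "u" + "w"
= "gkgwjdnuw"


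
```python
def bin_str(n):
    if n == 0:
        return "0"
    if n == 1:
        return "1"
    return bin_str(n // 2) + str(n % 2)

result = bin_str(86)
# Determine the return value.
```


bin_str(86)
= bin_str(43) + "0"
= bin_str(21) + "1" + "0"
= bin_str(10) + "1" + "1" + "0"
= bin_str(5) + "0" + "1" + "1" + "0"
= bin_str(2) + "1" + "0" + "1" + "1" + "0"
= bin_str(1) + "0" + "1" + "0" + "1" + "1" + "0"
= "1" + "0" + "1" + "0" + "1" + "1" + "0"
= "1010110"


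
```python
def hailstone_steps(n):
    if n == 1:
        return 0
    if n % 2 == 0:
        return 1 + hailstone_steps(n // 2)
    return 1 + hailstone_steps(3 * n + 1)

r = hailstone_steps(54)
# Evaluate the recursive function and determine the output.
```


hailstone_steps(54)
54 is even -> hailstone_steps(27)
27 is odd -> 3*27+1 = 82 -> hailstone_steps(82)
82 is even -> hailstone_steps(41)
41 is odd -> 3*41+1 = 124 -> hailstone_steps(124)
124 is even -> hailstone_steps(62)
62 is even -> hailstone_steps(31)
31 is odd -> 3*31+1 = 94 -> hailstone_steps(94)
94 is even -> hailstone_steps(47)
47 is odd -> 3*47+1 = 142 -> hailstone_steps(142)
142 is even -> hailstone_steps(71)
71 is odd -> 3*71+1 = 214 -> hailstone_steps(214)
214 is even -> hailstone_steps(107)
107 is odd -> 3*107+1 = 322 -> hailstone_steps(322)
322 is even -> hailstone_steps(161)
161 is odd -> 3*161+1 = 484 -> hailstone_steps(484)
484 is even -> hailstone_steps(242)
242 is even -> hailstone_steps(121)
121 is odd -> 3*121+1 = 364 -> hailstone_steps(364)
364 is even -> hailstone_steps(182)
182 is even -> hailstone_steps(91)
91 is odd -> 3*91+1 = 274 -> hailstone_steps(274)
274 is even -> hailstone_steps(137)
137 is odd -> 3*137+1 = 412 -> hailstone_steps(412)
412 is even -> hailstone_steps(206)
206 is even -> hailstone_steps(103)
103 is odd -> 3*103+1 = 310 -> hailstone_steps(310)
310 is even -> hailstone_steps(155)
155 is odd -> 3*155+1 = 466 -> hailstone_steps(466)
466 is even -> hailstone_steps(233)
233 is odd -> 3*233+1 = 700 -> hailstone_steps(700)
700 is even -> hailstone_steps(350)
350 is even -> hailstone_steps(175)
175 is odd -> 3*175+1 = 526 -> hailstone_steps(526)
526 is even -> hailstone_steps(263)
263 is odd -> 3*263+1 = 790 -> hailstone_steps(790)
790 is even -> hailstone_steps(395)
395 is odd -> 3*395+1 = 1186 -> hailstone_steps(1186)
1186 is even -> hailstone_steps(593)
593 is odd -> 3*593+1 = 1780 -> hailstone_steps(1780)
1780 is even -> hailstone_steps(890)
890 is even -> hailstone_steps(445)
445 is odd -> 3*445+1 = 1336 -> hailstone_steps(1336)
1336 is even -> hailstone_steps(668)
668 is even -> hailstone_steps(334)
334 is even -> hailstone_steps(167)
167 is odd -> 3*167+1 = 502 -> hailstone_steps(502)
502 is even -> hailstone_steps(251)
251 is odd -> 3*251+1 = 754 -> hailstone_steps(754)
754 is even -> hailstone_steps(377)
377 is odd -> 3*377+1 = 1132 -> hailstone_steps(1132)
1132 is even -> hailstone_steps(566)
566 is even -> hailstone_steps(283)
283 is odd -> 3*283+1 = 850 -> hailstone_steps(850)
850 is even -> hailstone_steps(425)
425 is odd -> 3*425+1 = 1276 -> hailstone_steps(1276)
1276 is even -> hailstone_steps(638)
638 is even -> hailstone_steps(319)
319 is odd -> 3*319+1 = 958 -> hailstone_steps(958)
958 is even -> hailstone_steps(479)
479 is odd -> 3*479+1 = 1438 -> hailstone_steps(1438)
1438 is even -> hailstone_steps(719)
719 is odd -> 3*719+1 = 2158 -> hailstone_steps(2158)
2158 is even -> hailstone_steps(1079)
1079 is odd -> 3*1079+1 = 3238 -> hailstone_steps(3238)
3238 is even -> hailstone_steps(1619)
1619 is odd -> 3*1619+1 = 4858 -> hailstone_steps(4858)
4858 is even -> hailstone_steps(2429)
2429 is odd -> 3*2429+1 = 7288 -> hailstone_steps(7288)
7288 is even -> hailstone_steps(3644)
3644 is even -> hailstone_steps(1822)
1822 is even -> hailstone_steps(911)
911 is odd -> 3*911+1 = 2734 -> hailstone_steps(2734)
2734 is even -> hailstone_steps(1367)
1367 is odd -> 3*1367+1 = 4102 -> hailstone_steps(4102)
4102 is even -> hailstone_steps(2051)
2051 is odd -> 3*2051+1 = 6154 -> hailstone_steps(6154)
6154 is even -> hailstone_steps(3077)
3077 is odd -> 3*3077+1 = 9232 -> hailstone_steps(9232)
9232 is even -> hailstone_steps(4616)
4616 is even -> hailstone_steps(2308)
2308 is even -> hailstone_steps(1154)
1154 is even -> hailstone_steps(577)
577 is odd -> 3*577+1 = 1732 -> hailstone_steps(1732)
1732 is even -> hailstone_steps(866)
866 is even -> hailstone_steps(433)
433 is odd -> 3*433+1 = 1300 -> hailstone_steps(1300)
1300 is even -> hailstone_steps(650)
650 is even -> hailstone_steps(325)
325 is odd -> 3*325+1 = 976 -> hailstone_steps(976)
976 is even -> hailstone_steps(488)
488 is even -> hailstone_steps(244)
244 is even -> hailstone_steps(122)
122 is even -> hailstone_steps(61)
61 is odd -> 3*61+1 = 184 -> hailstone_steps(184)
184 is even -> hailstone_steps(92)
92 is even -> hailstone_steps(46)
46 is even -> hailstone_steps(23)
23 is odd -> 3*23+1 = 70 -> hailstone_steps(70)
70 is even -> hailstone_steps(35)
35 is odd -> 3*35+1 = 106 -> hailstone_steps(106)
106 is even -> hailstone_steps(53)
53 is odd -> 3*53+1 = 160 -> hailstone_steps(160)
160 is even -> hailstone_steps(80)
80 is even -> hailstone_steps(40)
40 is even -> hailstone_steps(20)
20 is even -> hailstone_steps(10)
10 is even -> hailstone_steps(5)
5 is odd -> 3*5+1 = 16 -> hailstone_steps(16)
16 is even -> hailstone_steps(8)
8 is even -> hailstone_steps(4)
4 is even -> hailstone_steps(2)
2 is even -> hailstone_steps(1)
Reached 1 after 112 steps
= 112


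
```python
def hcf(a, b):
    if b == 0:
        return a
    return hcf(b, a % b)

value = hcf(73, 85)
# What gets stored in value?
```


hcf(73, 85)
= hcf(85, 73 % 85) = hcf(85, 73)
= hcf(73, 85 % 73) = hcf(73, 12)
= hcf(12, 73 % 12) = hcf(12, 1)
= hcf(1, 12 % 1) = hcf(1, 0)
b == 0, return a = 1


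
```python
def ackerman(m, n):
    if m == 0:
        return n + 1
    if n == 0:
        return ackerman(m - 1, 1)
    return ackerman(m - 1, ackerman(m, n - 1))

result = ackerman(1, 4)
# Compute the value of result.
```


ackerman(1, 4)
= ackerman(0, ackerman(1, 3))
First compute ackerman(1, 3) = 5
= ackerman(0, 5)
= 6


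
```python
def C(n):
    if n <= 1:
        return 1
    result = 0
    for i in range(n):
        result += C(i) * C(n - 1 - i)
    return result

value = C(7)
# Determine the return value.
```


C(7)
= sum of C(i) * C(7-1-i) for i in 0..6
First compute sub-values bottom-up:
  C(0) = 1, C(1) = 1
  C(2) = 1*1 + 1*1 = 2
  C(3) = 1*2 + 1*1 + 2*1 = 5
  C(4) = 1*5 + 1*2 + 2*1 + 5*1 = 14
  C(5) = 1*14 + 1*5 + 2*2 + 5*1 + 14*1 = 42
  C(6) = 1*42 + 1*14 + 2*5 + 5*2 + 14*1 + 42*1 = 132
Now C(7):
  C(0)*C(6) = 1*132 = 132
  C(1)*C(5) = 1*42 = 42
  C(2)*C(4) = 2*14 = 28
  C(3)*C(3) = 5*5 = 25
  C(4)*C(2) = 14*2 = 28
  C(5)*C(1) = 42*1 = 42
  C(6)*C(0) = 132*1 = 132
= 132 + 42 + 28 + 25 + 28 + 42 + 132
= 429


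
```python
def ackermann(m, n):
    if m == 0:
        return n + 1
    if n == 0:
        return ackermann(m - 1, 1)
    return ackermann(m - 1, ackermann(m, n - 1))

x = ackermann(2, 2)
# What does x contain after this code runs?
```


ackermann(2, 2)
= ackermann(1, ackermann(2, 1))
First compute ackermann(2, 1) = 5
= ackermann(1, 5)
= 7


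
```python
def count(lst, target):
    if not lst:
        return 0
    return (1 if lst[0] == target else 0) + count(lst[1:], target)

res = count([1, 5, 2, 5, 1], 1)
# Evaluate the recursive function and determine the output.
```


count([1, 5, 2, 5, 1], 1)
lst[0]=1 == 1: 1 + count([5, 2, 5, 1], 1)
lst[0]=5 != 1: 0 + count([2, 5, 1], 1)
lst[0]=2 != 1: 0 + count([5, 1], 1)
lst[0]=5 != 1: 0 + count([1], 1)
lst[0]=1 == 1: 1 + count([], 1)
= 2


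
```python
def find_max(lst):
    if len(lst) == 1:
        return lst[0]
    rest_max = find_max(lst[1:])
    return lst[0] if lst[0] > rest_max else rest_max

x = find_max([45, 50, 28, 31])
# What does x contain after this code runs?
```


find_max([45, 50, 28, 31])
= compare 45 with find_max([50, 28, 31])
= compare 50 with find_max([28, 31])
= compare 28 with find_max([31])
Base: find_max([31]) = 31
compare 28 with 31: max = 31
compare 50 with 31: max = 50
compare 45 with 50: max = 50
= 50


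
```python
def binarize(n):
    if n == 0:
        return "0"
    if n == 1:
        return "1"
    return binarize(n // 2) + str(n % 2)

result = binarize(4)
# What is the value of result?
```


binarize(4)
= binarize(2) + "0"
= binarize(1) + "0" + "0"
= "1" + "0" + "0"
= "100"


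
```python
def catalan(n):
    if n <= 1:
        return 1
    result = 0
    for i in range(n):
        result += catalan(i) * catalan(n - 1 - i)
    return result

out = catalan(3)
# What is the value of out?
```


catalan(3)
= sum of catalan(i) * catalan(3-1-i) for i in 0..2
First compute sub-values bottom-up:
  catalan(0) = 1, catalan(1) = 1
  catalan(2) = 1*1 + 1*1 = 2
Now catalan(3):
  catalan(0)*catalan(2) = 1*2 = 2
  catalan(1)*catalan(1) = 1*1 = 1
  catalan(2)*catalan(0) = 2*1 = 2
= 2 + 1 + 2
= 5


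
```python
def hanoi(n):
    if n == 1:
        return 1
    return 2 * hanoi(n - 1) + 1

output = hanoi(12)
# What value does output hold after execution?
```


hanoi(12)
= 2 * hanoi(11) + 1
= 2 * (2 * hanoi(10) + 1) + 1
= 2 * (2 * (2 * hanoi(9) + 1) + 1) + 1
= 2 * (2 * (2 * (2 * hanoi(8) + 1) + 1) + 1) + 1
= 2 * (2 * (2 * (2 * (2 * hanoi(7) + 1) + 1) + 1) + 1) + 1
= 2 * (2 * (2 * (2 * (2 * (2 * hanoi(6) + 1) + 1) + 1) + 1) + 1) + 1
= 2 * (2 * (2 * (2 * (2 * (2 * (2 * hanoi(5) + 1) + 1) + 1) + 1) + 1) + 1) + 1
= 2 * (2 * (2 * (2 * (2 * (2 * (2 * (2 * hanoi(4) + 1) + 1) + 1) + 1) + 1) + 1) + 1) + 1
= 2 * (2 * (2 * (2 * (2 * (2 * (2 * (2 * (2 * hanoi(3) + 1) + 1) + 1) + 1) + 1) + 1) + 1) + 1) + 1
= 2 * (2 * (2 * (2 * (2 * (2 * (2 * (2 * (2 * (2 * hanoi(2) + 1) + 1) + 1) + 1) + 1) + 1) + 1) + 1) + 1) + 1
= 2 * (2 * (2 * (2 * (2 * (2 * (2 * (2 * (2 * (2 * (2 * hanoi(1) + 1) + 1) + 1) + 1) + 1) + 1) + 1) + 1) + 1) + 1) + 1
Now compute bottom-up:
hanoi(1) = 1
hanoi(2) = 2 * 1 + 1 = 3
hanoi(3) = 2 * 3 + 1 = 7
hanoi(4) = 2 * 7 + 1 = 15
hanoi(5) = 2 * 15 + 1 = 31
hanoi(6) = 2 * 31 + 1 = 63
hanoi(7) = 2 * 63 + 1 = 127
hanoi(8) = 2 * 127 + 1 = 255
hanoi(9) = 2 * 255 + 1 = 511
hanoi(10) = 2 * 511 + 1 = 1023
hanoi(11) = 2 * 1023 + 1 = 2047
hanoi(12) = 2 * 2047 + 1 = 4095
= 4095


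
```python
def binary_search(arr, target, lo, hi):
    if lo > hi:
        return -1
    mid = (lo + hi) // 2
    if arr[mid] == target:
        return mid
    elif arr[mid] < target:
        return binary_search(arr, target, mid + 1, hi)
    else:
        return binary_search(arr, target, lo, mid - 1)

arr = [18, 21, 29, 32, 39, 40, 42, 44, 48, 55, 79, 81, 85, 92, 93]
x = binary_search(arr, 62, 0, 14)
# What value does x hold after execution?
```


binary_search(arr, 62, 0, 14)
lo=0, hi=14, mid=7, arr[mid]=44
44 < 62, search right half
lo=8, hi=14, mid=11, arr[mid]=81
81 > 62, search left half
lo=8, hi=10, mid=9, arr[mid]=55
55 < 62, search right half
lo=10, hi=10, mid=10, arr[mid]=79
79 > 62, search left half
lo > hi, target not found, return -1
= -1


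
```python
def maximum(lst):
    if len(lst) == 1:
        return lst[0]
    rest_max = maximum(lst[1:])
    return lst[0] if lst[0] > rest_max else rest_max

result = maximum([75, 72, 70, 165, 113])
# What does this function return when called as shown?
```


maximum([75, 72, 70, 165, 113])
= compare 75 with maximum([72, 70, 165, 113])
= compare 72 with maximum([70, 165, 113])
= compare 70 with maximum([165, 113])
= compare 165 with maximum([113])
Base: maximum([113]) = 113
compare 165 with 113: max = 165
compare 70 with 165: max = 165
compare 72 with 165: max = 165
compare 75 with 165: max = 165
= 165


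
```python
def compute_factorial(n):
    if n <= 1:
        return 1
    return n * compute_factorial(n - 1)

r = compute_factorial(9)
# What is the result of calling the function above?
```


compute_factorial(9)
= 9 * compute_factorial(8)
= 9 * 8 * compute_factorial(7)
= 9 * 8 * 7 * compute_factorial(6)
= 9 * 8 * 7 * 6 * compute_factorial(5)
= 9 * 8 * 7 * 6 * 5 * compute_factorial(4)
= 9 * 8 * 7 * 6 * 5 * 4 * compute_factorial(3)
= 9 * 8 * 7 * 6 * 5 * 4 * 3 * compute_factorial(2)
= 9 * 8 * 7 * 6 * 5 * 4 * 3 * 2 * compute_factorial(1)
= 9 * 8 * 7 * 6 * 5 * 4 * 3 * 2 * 1
= 362880


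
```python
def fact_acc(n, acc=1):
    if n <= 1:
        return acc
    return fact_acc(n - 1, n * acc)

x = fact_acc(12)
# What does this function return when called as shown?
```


fact_acc(12, 1)
= fact_acc(11, 12 * 1) = fact_acc(11, 12)
= fact_acc(10, 11 * 12) = fact_acc(10, 132)
= fact_acc(9, 10 * 132) = fact_acc(9, 1320)
= fact_acc(8, 9 * 1320) = fact_acc(8, 11880)
= fact_acc(7, 8 * 11880) = fact_acc(7, 95040)
= fact_acc(6, 7 * 95040) = fact_acc(6, 665280)
= fact_acc(5, 6 * 665280) = fact_acc(5, 3991680)
= fact_acc(4, 5 * 3991680) = fact_acc(4, 19958400)
= fact_acc(3, 4 * 19958400) = fact_acc(3, 79833600)
= fact_acc(2, 3 * 79833600) = fact_acc(2, 239500800)
= fact_acc(1, 2 * 239500800) = fact_acc(1, 479001600)
n <= 1, return acc = 479001600


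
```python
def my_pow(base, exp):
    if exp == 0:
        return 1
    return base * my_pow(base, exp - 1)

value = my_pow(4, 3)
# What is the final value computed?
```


my_pow(4, 3)
= 4 * my_pow(4, 2)
= 4 * 4 * my_pow(4, 1)
= 4 * 4 * 4 * my_pow(4, 0)
= 4 * 4 * 4 * 1
= 64


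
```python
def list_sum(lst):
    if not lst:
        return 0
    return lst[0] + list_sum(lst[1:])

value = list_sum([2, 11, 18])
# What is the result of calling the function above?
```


list_sum([2, 11, 18])
= 2 + list_sum([11, 18])
= 2 + 11 + list_sum([18])
= 2 + 11 + 18 + list_sum([])
= 2 + 11 + 18 + 0
= 31


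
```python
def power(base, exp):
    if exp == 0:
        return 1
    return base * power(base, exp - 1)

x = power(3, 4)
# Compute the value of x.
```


power(3, 4)
= 3 * power(3, 3)
= 3 * 3 * power(3, 2)
= 3 * 3 * 3 * power(3, 1)
= 3 * 3 * 3 * 3 * power(3, 0)
= 3 * 3 * 3 * 3 * 1
= 81


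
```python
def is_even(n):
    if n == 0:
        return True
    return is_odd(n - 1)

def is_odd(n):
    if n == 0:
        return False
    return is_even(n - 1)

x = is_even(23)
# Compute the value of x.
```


is_even(23)
= is_odd(22)
= is_even(21)
= is_odd(20)
= is_even(19)
= is_odd(18)
= is_even(17)
= is_odd(16)
= is_even(15)
= is_odd(14)
= is_even(13)
= is_odd(12)
= is_even(11)
= is_odd(10)
= is_even(9)
= is_odd(8)
= is_even(7)
= is_odd(6)
= is_even(5)
= is_odd(4)
= is_even(3)
= is_odd(2)
= is_even(1)
= is_odd(0)
n == 0: return False
= False


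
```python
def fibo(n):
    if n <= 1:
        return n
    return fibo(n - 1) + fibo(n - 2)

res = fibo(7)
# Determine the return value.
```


fibo(7)
= fibo(6) + fibo(5)
= (fibo(5) + fibo(4)) + fibo(5)
Computing bottom-up: fibo(0)=0, fibo(1)=1, fibo(2)=1, fibo(3)=2, fibo(4)=3, fibo(5)=5, fibo(6)=8, fibo(7)=13
= 13


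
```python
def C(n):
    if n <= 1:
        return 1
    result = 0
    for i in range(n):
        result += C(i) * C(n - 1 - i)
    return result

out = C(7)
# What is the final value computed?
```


C(7)
= sum of C(i) * C(7-1-i) for i in 0..6
First compute sub-values bottom-up:
  C(0) = 1, C(1) = 1
  C(2) = 1*1 + 1*1 = 2
  C(3) = 1*2 + 1*1 + 2*1 = 5
  C(4) = 1*5 + 1*2 + 2*1 + 5*1 = 14
  C(5) = 1*14 + 1*5 + 2*2 + 5*1 + 14*1 = 42
  C(6) = 1*42 + 1*14 + 2*5 + 5*2 + 14*1 + 42*1 = 132
Now C(7):
  C(0)*C(6) = 1*132 = 132
  C(1)*C(5) = 1*42 = 42
  C(2)*C(4) = 2*14 = 28
  C(3)*C(3) = 5*5 = 25
  C(4)*C(2) = 14*2 = 28
  C(5)*C(1) = 42*1 = 42
  C(6)*C(0) = 132*1 = 132
= 132 + 42 + 28 + 25 + 28 + 42 + 132
= 429


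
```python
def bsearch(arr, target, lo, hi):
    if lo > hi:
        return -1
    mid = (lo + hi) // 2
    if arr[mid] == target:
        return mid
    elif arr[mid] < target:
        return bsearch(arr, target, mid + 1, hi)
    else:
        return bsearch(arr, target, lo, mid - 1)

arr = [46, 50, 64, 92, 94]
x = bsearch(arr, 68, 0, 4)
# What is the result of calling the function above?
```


bsearch(arr, 68, 0, 4)
lo=0, hi=4, mid=2, arr[mid]=64
64 < 68, search right half
lo=3, hi=4, mid=3, arr[mid]=92
92 > 68, search left half
lo > hi, target not found, return -1
= -1


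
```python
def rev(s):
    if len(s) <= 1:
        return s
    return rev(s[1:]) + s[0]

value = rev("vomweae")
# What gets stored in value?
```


rev("vomweae")
= rev("omweae") + "v"
= rev("mweae") + "o" + "v"
= rev("weae") + "m" + "o" + "v"
= rev("eae") + "w" + "m" + "o" + "v"
= rev("ae") + "e" + "w" + "m" + "o" + "v"
= rev("e") + "a" + "e" + "w" + "m" + "o" + "v"
= "e" + "a" + "e" + "w" + "m" + "o" + "v"
= "eaewmov"


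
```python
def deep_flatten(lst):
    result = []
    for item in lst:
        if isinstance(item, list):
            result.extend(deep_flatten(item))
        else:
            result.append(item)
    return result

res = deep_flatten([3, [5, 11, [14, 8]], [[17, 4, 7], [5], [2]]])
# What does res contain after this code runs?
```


deep_flatten([3, [5, 11, [14, 8]], [[17, 4, 7], [5], [2]]])
Processing each element:
  3 is not a list -> append 3
  [5, 11, [14, 8]] is a list -> deep_flatten recursively -> [5, 11, 14, 8]
  [[17, 4, 7], [5], [2]] is a list -> deep_flatten recursively -> [17, 4, 7, 5, 2]
= [3, 5, 11, 14, 8, 17, 4, 7, 5, 2]


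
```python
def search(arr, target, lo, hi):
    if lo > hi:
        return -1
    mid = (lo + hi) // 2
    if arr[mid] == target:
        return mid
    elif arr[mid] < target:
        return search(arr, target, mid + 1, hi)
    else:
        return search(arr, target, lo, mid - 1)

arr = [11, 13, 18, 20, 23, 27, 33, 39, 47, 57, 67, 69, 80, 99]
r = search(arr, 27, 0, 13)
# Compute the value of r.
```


search(arr, 27, 0, 13)
lo=0, hi=13, mid=6, arr[mid]=33
33 > 27, search left half
lo=0, hi=5, mid=2, arr[mid]=18
18 < 27, search right half
lo=3, hi=5, mid=4, arr[mid]=23
23 < 27, search right half
lo=5, hi=5, mid=5, arr[mid]=27
arr[5] == 27, found at index 5
= 5


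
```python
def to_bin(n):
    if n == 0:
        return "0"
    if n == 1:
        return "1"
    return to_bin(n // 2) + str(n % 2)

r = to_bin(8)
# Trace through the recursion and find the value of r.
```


to_bin(8)
= to_bin(4) + "0"
= to_bin(2) + "0" + "0"
= to_bin(1) + "0" + "0" + "0"
= "1" + "0" + "0" + "0"
= "1000"


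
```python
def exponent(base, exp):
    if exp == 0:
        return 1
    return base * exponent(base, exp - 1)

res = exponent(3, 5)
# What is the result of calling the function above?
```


exponent(3, 5)
= 3 * exponent(3, 4)
= 3 * 3 * exponent(3, 3)
= 3 * 3 * 3 * exponent(3, 2)
= 3 * 3 * 3 * 3 * exponent(3, 1)
= 3 * 3 * 3 * 3 * 3 * exponent(3, 0)
= 3 * 3 * 3 * 3 * 3 * 1
= 243


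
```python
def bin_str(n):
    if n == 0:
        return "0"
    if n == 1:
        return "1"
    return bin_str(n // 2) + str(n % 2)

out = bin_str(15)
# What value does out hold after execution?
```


bin_str(15)
= bin_str(7) + "1"
= bin_str(3) + "1" + "1"
= bin_str(1) + "1" + "1" + "1"
= "1" + "1" + "1" + "1"
= "1111"


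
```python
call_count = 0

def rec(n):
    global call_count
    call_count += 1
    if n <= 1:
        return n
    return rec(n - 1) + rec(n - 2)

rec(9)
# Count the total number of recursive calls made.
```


rec(9) calls rec(8) and rec(7); each non-base call branches into two more.
Let C(k) = total number of calls made by rec(k), including the call to rec(k) itself.
Base cases: C(0) = 1, C(1) = 1
Recurrence: C(k) = 1 + C(k-1) + C(k-2)
  C(2) = 1 + C(1) + C(0) = 1 + 1 + 1 = 3
  C(3) = 1 + C(2) + C(1) = 1 + 3 + 1 = 5
  C(4) = 1 + C(3) + C(2) = 1 + 5 + 3 = 9
  C(5) = 1 + C(4) + C(3) = 1 + 9 + 5 = 15
  C(6) = 1 + C(5) + C(4) = 1 + 15 + 9 = 25
  C(7) = 1 + C(6) + C(5) = 1 + 25 + 15 = 41
  C(8) = 1 + C(7) + C(6) = 1 + 41 + 25 = 67
  C(9) = 1 + C(8) + C(7) = 1 + 67 + 41 = 109
Total calls = C(9) = 109
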